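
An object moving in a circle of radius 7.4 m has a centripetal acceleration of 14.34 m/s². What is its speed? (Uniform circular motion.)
v = √(a_c × r) = √(14.34 × 7.4) = 10.3 m/s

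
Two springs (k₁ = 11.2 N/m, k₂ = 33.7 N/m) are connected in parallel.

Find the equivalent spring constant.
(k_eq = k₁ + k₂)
k_eq = k₁ + k₂ = 11.2 + 33.7 = 44.9 N/m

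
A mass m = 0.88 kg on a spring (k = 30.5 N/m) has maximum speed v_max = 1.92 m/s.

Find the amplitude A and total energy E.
½mv²_max = ½kA² → A = v_max√(m/k) = 1.92×√(0.88/30.5) = 0.3261 m = 32.61 cm
E = ½mv²_max = ½×0.88×1.92² = 1.622 J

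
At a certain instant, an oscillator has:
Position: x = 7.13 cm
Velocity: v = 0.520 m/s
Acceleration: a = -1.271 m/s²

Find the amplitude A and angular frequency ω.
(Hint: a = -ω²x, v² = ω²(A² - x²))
a = −ω²x → ω = √(|a|/x) = √(1.271/0.0713) = 4.222 rad/s
v² = ω²(A² − x²) → A = √(x² + v²/ω²) = √(0.0713² + 0.52²/4.222²) = 0.1423 m = 14.23 cm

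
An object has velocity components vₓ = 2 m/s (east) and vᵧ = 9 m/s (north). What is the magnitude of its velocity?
|v| = √(vₓ² + vᵧ²) = √(2² + 9²) = √(85) = 9.22 m/s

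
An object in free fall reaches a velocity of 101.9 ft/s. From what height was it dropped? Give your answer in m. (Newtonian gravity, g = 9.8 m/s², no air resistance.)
h = v²/(2g) (with unit conversion) = 49.22 m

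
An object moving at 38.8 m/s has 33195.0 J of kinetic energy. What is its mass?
KE = ½mv² → m = 2KE/v² = 2×33195.0/38.8² = 44.1 kg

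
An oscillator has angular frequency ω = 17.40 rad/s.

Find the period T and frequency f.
T = 2π/ω = 2π/17.4 = 0.3611 s; f = ω/2π = 2.769 Hz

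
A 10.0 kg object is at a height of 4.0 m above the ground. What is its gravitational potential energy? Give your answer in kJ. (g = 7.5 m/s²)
PE = mgh = 10 kg × 7.5 m/s² × 4 m = 300 J = 0.3 kJ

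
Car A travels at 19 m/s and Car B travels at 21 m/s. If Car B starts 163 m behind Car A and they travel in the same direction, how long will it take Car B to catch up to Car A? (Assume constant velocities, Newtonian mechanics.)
Relative speed: v_rel = 21 - 19 = 2 m/s
Time to catch: t = d₀/v_rel = 163/2 = 81.5 s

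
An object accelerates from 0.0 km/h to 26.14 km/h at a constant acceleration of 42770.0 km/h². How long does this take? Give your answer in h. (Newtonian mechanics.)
t = (v - v₀)/a (with unit conversion) = 0.0006112 h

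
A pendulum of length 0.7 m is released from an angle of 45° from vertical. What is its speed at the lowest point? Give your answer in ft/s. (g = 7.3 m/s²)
h = L(1 − cosθ) = 0.7×(1 − cos45°) = 0.205 m
v = √(2gh) = √(2×7.3×0.205) = 1.73 m/s = 5.676 ft/s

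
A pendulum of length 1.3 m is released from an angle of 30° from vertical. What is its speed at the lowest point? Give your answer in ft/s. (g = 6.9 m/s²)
h = L(1 − cosθ) = 1.3×(1 − cos30°) = 0.1742 m
v = √(2gh) = √(2×6.9×0.1742) = 1.55 m/s = 5.086 ft/s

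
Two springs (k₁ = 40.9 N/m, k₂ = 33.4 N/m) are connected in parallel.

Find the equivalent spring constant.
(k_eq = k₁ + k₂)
k_eq = k₁ + k₂ = 40.9 + 33.4 = 74.3 N/m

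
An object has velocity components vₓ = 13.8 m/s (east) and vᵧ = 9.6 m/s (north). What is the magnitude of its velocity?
|v| = √(vₓ² + vᵧ²) = √(13.8² + 9.6²) = √(282.6) = 16.81 m/s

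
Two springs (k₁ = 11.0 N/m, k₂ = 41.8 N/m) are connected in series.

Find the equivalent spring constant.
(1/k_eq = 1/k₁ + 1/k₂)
1/k_eq = 1/11.0 + 1/41.8 = 0.11483; k_eq = 8.708 N/m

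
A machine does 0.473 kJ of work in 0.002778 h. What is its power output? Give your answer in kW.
P = W/t = 473 J / 10 s = 47.3 W = 0.0473 kW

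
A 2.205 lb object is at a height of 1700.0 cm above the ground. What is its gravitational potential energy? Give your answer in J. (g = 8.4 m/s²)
PE = mgh = 1 kg × 8.4 m/s² × 17 m = 142.8 J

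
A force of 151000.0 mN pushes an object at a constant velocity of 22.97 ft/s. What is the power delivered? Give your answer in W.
P = Fv = 151 N × 7.001 m/s = 1057 W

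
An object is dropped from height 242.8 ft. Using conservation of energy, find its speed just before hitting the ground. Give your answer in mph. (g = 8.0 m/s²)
mgh = ½mv² → v = √(2gh) = √(2×8.0×74.01) = 34.41 m/s = 76.97 mph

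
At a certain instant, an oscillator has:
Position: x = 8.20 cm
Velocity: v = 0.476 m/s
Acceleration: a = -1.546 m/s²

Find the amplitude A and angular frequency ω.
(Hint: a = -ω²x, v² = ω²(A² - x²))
a = −ω²x → ω = √(|a|/x) = √(1.546/0.082) = 4.342 rad/s
v² = ω²(A² − x²) → A = √(x² + v²/ω²) = √(0.082² + 0.476²/4.342²) = 0.1369 m = 13.69 cm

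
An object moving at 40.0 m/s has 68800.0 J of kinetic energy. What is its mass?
KE = ½mv² → m = 2KE/v² = 2×68800.0/40.0² = 86.0 kg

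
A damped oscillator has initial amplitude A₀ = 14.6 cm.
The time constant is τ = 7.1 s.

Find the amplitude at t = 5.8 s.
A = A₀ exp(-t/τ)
A = A₀ exp(−t/τ) = 14.6×exp(−5.8/7.1) = 6.45 cm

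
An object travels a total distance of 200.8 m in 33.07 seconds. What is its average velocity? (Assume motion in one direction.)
v_avg = Δd / Δt = 200.8 / 33.07 = 6.07 m/s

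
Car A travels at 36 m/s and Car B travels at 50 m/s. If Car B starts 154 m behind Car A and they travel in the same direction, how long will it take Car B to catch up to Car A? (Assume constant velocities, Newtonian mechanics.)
Relative speed: v_rel = 50 - 36 = 14 m/s
Time to catch: t = d₀/v_rel = 154/14 = 11.0 s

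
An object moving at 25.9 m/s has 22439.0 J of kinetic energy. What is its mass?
KE = ½mv² → m = 2KE/v² = 2×22439.0/25.9² = 66.9 kg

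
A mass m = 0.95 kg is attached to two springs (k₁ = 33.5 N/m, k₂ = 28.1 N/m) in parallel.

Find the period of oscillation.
k_eq = k₁+k₂ = 61.6 N/m
T = 2π√(m/k_eq) = 2π√(0.95/61.6) = 0.7803 s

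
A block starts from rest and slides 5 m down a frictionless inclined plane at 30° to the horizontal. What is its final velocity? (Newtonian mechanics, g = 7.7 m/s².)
a = g sin(θ) = 7.7 × sin(30°) = 3.85 m/s²
v = √(2ad) = √(2 × 3.85 × 5) = 6.2 m/s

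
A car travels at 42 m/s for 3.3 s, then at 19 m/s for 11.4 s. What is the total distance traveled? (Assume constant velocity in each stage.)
d₁ = v₁t₁ = 42 × 3.3 = 138.6 m
d₂ = v₂t₂ = 19 × 11.4 = 216.6 m
d_total = 138.6 + 216.6 = 355.2 m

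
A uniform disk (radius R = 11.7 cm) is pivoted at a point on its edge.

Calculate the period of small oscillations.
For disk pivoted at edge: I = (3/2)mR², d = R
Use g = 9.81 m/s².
I/m = (3/2)R² = 0.02053 m²; d = R = 0.117 m
T = 2π√((3/2)R²/(gR)) = 2π√(3R/(2g)) = 0.8404 s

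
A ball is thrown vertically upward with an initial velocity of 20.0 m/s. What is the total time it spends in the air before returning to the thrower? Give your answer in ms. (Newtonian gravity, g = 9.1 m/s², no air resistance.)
t_total = 2v₀/g (with unit conversion) = 4396.0 ms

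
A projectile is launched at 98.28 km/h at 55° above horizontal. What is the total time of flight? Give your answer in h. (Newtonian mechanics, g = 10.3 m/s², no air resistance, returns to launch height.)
T = 2v₀sin(θ)/g (with unit conversion) = 0.001206 h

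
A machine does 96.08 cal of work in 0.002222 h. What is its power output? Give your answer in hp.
P = W/t = 402 J / 7.999 s = 50.25 W = 0.06739 hp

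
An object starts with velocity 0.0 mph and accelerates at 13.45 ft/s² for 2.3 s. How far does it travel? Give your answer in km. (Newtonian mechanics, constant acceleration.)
d = v₀t + ½at² (with unit conversion) = 0.01084 km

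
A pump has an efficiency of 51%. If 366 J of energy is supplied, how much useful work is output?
W_out = η × W_in = 0.51 × 366 = 186.66 J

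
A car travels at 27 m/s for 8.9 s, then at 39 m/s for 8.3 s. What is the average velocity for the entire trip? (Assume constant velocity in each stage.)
d₁ = v₁t₁ = 27 × 8.9 = 240.3 m
d₂ = v₂t₂ = 39 × 8.3 = 323.7 m
d_total = 564.0 m, t_total = 17.2 s
v_avg = d_total/t_total = 564.0/17.2 = 32.79 m/s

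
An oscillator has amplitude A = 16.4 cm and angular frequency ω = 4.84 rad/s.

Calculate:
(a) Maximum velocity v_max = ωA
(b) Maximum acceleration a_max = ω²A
v_max = ωA = 4.84×0.164 = 0.7938 m/s
a_max = ω²A = 4.84²×0.164 = 3.842 m/s²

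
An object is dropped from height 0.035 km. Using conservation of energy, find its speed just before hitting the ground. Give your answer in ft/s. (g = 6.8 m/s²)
mgh = ½mv² → v = √(2gh) = √(2×6.8×35) = 21.82 m/s = 71.58 ft/s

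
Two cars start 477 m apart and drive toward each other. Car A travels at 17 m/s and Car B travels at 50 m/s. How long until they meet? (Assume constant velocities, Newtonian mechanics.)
Combined speed: v_combined = 17 + 50 = 67 m/s
Time to meet: t = d/67 = 477/67 = 7.12 s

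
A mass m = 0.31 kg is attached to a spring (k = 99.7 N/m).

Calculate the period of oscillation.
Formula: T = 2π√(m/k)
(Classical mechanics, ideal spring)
T = 2π√(m/k) = 2π√(0.31/99.7) = 0.3504 s; f = 1/T = 2.854 Hz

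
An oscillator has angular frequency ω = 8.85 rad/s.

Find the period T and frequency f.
T = 2π/ω = 2π/8.85 = 0.71 s; f = ω/2π = 1.409 Hz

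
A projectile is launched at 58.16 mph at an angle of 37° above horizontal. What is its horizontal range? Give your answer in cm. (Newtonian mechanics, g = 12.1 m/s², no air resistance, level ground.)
R = v₀² sin(2θ) / g (with unit conversion) = 5370.0 cm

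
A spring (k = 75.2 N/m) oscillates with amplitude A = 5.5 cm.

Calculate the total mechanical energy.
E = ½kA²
E = ½kA² = ½×75.2×(0.055)² = 0.1137 J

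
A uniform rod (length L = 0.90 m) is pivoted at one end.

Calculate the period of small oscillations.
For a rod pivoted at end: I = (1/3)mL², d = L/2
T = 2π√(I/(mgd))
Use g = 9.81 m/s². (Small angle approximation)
I/m = (1/3)L² = 0.27 m²; d = L/2 = 0.45 m
T = 2π√(I/(mgd)) = 2π√(0.27/(9.81×0.45)) = 1.554 s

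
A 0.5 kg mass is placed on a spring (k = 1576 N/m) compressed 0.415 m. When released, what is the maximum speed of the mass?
½kx² = ½mv² → v = x√(k/m) = 0.415×√(1576/0.5) = 23.3 m/s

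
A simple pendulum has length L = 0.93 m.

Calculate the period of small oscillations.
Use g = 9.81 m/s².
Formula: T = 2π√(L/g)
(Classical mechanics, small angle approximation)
T = 2π√(L/g) = 2π√(0.93/9.81) = 1.935 s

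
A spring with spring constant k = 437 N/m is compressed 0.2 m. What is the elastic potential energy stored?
PE = ½kx² = ½×437×0.2² = 8.74 J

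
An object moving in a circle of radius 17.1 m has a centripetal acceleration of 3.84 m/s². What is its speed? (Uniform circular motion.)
v = √(a_c × r) = √(3.84 × 17.1) = 8.1 m/s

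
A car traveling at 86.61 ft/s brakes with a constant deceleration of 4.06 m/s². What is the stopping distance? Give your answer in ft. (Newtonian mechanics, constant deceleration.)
d = v₀² / (2a) (with unit conversion) = 281.6 ft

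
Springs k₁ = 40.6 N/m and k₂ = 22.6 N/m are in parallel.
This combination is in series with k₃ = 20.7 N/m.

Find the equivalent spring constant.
k₁₂ = k₁ + k₂ = 63.2 N/m (parallel)
1/k_eq = 1/k₁₂ + 1/k₃ → k_eq = 15.59 N/m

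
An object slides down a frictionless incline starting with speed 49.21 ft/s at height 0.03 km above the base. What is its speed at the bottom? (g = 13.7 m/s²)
½mv₀² + mgh = ½mv² → v = √(v₀² + 2gh) = √(15² + 2×13.7×30) = 32.36 m/s = 106.2 ft/s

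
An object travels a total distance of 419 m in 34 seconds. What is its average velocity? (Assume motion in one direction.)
v_avg = Δd / Δt = 419 / 34 = 12.32 m/s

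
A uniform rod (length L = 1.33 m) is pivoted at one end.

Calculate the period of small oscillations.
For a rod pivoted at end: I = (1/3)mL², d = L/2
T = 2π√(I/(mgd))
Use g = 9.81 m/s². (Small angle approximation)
I/m = (1/3)L² = 0.5896 m²; d = L/2 = 0.665 m
T = 2π√(I/(mgd)) = 2π√(0.5896/(9.81×0.665)) = 1.889 s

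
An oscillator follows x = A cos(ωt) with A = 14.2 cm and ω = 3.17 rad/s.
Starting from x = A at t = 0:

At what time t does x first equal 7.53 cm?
cos(ωt) = x/A = 7.53/14.2 = 0.5303
ωt = arccos(0.5303) = 1.012 rad
t = 1.012/3.17 = 0.3192 s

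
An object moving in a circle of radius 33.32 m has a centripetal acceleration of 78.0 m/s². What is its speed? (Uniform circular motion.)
v = √(a_c × r) = √(78.0 × 33.32) = 50.98 m/s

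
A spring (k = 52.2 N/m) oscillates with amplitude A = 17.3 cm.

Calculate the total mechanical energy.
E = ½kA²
E = ½kA² = ½×52.2×(0.173)² = 0.7811 J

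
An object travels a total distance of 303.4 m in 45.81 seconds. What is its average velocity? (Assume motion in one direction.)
v_avg = Δd / Δt = 303.4 / 45.81 = 6.62 m/s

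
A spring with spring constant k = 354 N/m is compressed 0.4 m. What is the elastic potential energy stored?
PE = ½kx² = ½×354×0.4² = 28.32 J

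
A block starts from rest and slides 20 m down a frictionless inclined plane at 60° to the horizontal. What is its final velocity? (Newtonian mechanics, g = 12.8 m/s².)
a = g sin(θ) = 12.8 × sin(60°) = 11.09 m/s²
v = √(2ad) = √(2 × 11.09 × 20) = 21.06 m/s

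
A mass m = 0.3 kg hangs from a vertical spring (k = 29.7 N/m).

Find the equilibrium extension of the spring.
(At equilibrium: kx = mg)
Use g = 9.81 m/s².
x_eq = mg/k = 0.3×9.81/29.7 = 0.09909 m = 9.909 cm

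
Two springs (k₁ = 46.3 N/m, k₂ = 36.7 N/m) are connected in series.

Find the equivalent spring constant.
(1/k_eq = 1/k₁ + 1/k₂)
1/k_eq = 1/46.3 + 1/36.7 = 0.048846; k_eq = 20.47 N/m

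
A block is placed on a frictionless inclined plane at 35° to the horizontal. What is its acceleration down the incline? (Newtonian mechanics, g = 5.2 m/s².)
a = g sin(θ) = 5.2 × sin(35°) = 5.2 × 0.5736 = 2.98 m/s²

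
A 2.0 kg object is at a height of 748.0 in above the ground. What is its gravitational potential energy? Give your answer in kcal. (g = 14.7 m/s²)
PE = mgh = 2 kg × 14.7 m/s² × 19 m = 558.6 J = 0.1335 kcal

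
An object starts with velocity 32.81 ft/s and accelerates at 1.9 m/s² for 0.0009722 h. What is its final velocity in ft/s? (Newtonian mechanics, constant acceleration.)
v = v₀ + at (with unit conversion) = 54.63 ft/s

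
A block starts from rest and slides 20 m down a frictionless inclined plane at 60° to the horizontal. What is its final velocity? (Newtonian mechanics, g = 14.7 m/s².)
a = g sin(θ) = 14.7 × sin(60°) = 12.73 m/s²
v = √(2ad) = √(2 × 12.73 × 20) = 22.57 m/s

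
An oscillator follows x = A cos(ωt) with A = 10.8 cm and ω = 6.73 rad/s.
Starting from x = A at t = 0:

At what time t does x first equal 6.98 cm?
cos(ωt) = x/A = 6.98/10.8 = 0.6463
ωt = arccos(0.6463) = 0.8681 rad
t = 0.8681/6.73 = 0.129 s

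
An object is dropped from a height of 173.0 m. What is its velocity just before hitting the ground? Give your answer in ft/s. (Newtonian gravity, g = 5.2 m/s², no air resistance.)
v = √(2gh) (with unit conversion) = 139.2 ft/s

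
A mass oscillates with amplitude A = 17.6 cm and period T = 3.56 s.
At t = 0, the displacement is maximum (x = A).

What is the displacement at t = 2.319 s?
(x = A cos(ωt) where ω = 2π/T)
ω = 2π/T = 2π/3.56 = 1.765 rad/s
x = A cos(ωt) = 17.6×cos(1.765×2.319) = -10.22 cm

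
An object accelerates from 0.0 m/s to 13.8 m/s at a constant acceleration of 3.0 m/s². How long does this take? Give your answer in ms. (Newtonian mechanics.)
t = (v - v₀)/a (with unit conversion) = 4600.0 ms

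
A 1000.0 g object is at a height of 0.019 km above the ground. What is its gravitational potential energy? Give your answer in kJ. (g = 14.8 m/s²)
PE = mgh = 1 kg × 14.8 m/s² × 19 m = 281.2 J = 0.2812 kJ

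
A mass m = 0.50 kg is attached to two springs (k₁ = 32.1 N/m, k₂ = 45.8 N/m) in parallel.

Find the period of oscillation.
k_eq = k₁+k₂ = 77.9 N/m
T = 2π√(m/k_eq) = 2π√(0.5/77.9) = 0.5034 s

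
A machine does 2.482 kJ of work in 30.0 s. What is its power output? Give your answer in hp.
P = W/t = 2482 J / 30 s = 82.73 W = 0.1109 hp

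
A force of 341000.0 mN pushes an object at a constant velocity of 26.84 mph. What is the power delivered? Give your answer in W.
P = Fv = 341 N × 12 m/s = 4092 W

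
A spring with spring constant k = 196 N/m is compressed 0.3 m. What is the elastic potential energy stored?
PE = ½kx² = ½×196×0.3² = 8.82 J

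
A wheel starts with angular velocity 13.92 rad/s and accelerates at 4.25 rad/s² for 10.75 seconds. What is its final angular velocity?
ω = ω₀ + αt = 13.92 + 4.25 × 10.75 = 59.61 rad/s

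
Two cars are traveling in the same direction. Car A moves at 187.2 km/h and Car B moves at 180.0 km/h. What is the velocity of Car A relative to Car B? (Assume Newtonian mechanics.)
v_rel = v_A - v_B = 187.2 - 180.0 = 7.2 km/h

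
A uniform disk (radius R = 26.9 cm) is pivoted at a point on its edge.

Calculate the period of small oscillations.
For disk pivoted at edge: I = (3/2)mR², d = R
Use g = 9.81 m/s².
I/m = (3/2)R² = 0.1085 m²; d = R = 0.269 m
T = 2π√((3/2)R²/(gR)) = 2π√(3R/(2g)) = 1.274 s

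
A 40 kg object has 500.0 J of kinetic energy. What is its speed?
KE = ½mv² → v = √(2KE/m) = √(2×500.0/40) = 5.0 m/s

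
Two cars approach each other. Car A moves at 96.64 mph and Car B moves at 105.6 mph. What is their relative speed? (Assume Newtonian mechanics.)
v_rel = v_A + v_B = 96.64 + 105.6 = 202.2 mph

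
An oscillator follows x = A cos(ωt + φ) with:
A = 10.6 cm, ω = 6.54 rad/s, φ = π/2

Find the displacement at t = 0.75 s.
x = A cos(ωt + φ) = 10.6×cos(6.54×0.75 + π/2) = 10.4 cm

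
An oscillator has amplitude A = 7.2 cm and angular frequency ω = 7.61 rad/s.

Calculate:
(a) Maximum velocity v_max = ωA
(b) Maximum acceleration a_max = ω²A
v_max = ωA = 7.61×0.072 = 0.5479 m/s
a_max = ω²A = 7.61²×0.072 = 4.17 m/s²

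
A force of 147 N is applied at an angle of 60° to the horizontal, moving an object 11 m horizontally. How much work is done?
W = Fd cosθ = 147×11×cos(60°) = 808.5 J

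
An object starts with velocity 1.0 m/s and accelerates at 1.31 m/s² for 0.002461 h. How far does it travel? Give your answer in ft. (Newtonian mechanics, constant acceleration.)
d = v₀t + ½at² (with unit conversion) = 197.7 ft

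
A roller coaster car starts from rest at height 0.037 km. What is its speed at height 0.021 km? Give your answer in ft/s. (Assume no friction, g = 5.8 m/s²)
mgh₁ = ½mv₂² + mgh₂ → v₂ = √(2g(h₁−h₂)) = √(2×5.8×(37−21)) = 13.62 m/s = 44.7 ft/s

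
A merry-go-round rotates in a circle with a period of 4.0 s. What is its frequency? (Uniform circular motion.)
f = 1/T = 1/4.0 = 0.25 Hz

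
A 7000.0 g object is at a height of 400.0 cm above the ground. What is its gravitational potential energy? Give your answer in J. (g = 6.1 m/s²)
PE = mgh = 7 kg × 6.1 m/s² × 4 m = 170.8 J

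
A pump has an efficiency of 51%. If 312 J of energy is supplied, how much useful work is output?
W_out = η × W_in = 0.51 × 312 = 159.12 J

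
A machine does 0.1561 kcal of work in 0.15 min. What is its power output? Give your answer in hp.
P = W/t = 653.1 J / 9 s = 72.57 W = 0.09732 hp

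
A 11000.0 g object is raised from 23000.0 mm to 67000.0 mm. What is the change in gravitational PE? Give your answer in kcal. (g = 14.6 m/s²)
ΔPE = mg(h₂ − h₁) = 11 kg × 14.6 m/s² × (67 − 23) m = 7066 J = 1.689 kcal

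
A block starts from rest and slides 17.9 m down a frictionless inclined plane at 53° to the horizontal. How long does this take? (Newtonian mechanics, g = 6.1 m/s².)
a = g sin(θ) = 6.1 × sin(53°) = 4.87 m/s²
t = √(2d/a) = √(2 × 17.9 / 4.87) = 2.71 s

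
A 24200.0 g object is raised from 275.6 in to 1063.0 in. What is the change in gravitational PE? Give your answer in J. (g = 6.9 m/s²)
ΔPE = mg(h₂ − h₁) = 24.2 kg × 6.9 m/s² × (27 − 7) m = 3340 J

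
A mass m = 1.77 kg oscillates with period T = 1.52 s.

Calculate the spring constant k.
T = 2π√(m/k) → k = m(2π/T)² = 1.77×(2π/1.52)² = 30.24 N/m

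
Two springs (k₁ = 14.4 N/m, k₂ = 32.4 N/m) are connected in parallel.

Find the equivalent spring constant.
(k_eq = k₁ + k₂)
k_eq = k₁ + k₂ = 14.4 + 32.4 = 46.8 N/m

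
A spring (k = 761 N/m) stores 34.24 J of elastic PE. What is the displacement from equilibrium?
PE = ½kx² → x = √(2PE/k) = √(2×34.24/761) = 0.3 m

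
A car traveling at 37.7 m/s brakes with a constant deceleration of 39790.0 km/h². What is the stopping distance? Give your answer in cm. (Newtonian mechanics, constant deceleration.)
d = v₀² / (2a) (with unit conversion) = 23150.0 cm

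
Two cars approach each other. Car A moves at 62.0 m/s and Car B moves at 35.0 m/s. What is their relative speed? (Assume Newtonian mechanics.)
v_rel = v_A + v_B = 62.0 + 35.0 = 97.0 m/s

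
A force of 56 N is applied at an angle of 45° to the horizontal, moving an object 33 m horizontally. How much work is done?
W = Fd cosθ = 56×33×cos(45°) = 1306.7 J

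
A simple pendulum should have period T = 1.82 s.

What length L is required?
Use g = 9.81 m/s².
T = 2π√(L/g) → L = g(T/2π)² = 9.81×(1.82/2π)² = 0.8231 m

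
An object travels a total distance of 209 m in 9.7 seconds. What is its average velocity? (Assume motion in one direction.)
v_avg = Δd / Δt = 209 / 9.7 = 21.55 m/s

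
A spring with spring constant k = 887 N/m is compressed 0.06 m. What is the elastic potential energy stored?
PE = ½kx² = ½×887×0.06² = 1.597 J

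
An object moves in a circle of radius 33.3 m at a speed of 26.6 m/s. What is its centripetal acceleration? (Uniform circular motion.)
a_c = v²/r = 26.6²/33.3 = 707.56/33.3 = 21.25 m/s²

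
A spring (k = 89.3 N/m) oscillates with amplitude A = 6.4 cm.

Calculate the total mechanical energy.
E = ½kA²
E = ½kA² = ½×89.3×(0.064)² = 0.1829 J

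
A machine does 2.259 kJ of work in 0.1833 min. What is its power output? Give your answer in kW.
P = W/t = 2259 J / 11 s = 205.4 W = 0.2054 kW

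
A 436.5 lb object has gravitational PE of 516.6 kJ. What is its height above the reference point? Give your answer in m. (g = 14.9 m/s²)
PE = mgh → h = PE/(mg) = 5.166e+05 J / (198 kg × 14.9 m/s²) = 175.1 m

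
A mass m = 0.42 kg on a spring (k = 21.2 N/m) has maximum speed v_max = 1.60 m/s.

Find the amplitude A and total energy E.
½mv²_max = ½kA² → A = v_max√(m/k) = 1.6×√(0.42/21.2) = 0.2252 m = 22.52 cm
E = ½mv²_max = ½×0.42×1.6² = 0.5376 J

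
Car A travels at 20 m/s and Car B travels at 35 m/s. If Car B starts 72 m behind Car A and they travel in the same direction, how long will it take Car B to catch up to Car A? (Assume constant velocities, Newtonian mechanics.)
Relative speed: v_rel = 35 - 20 = 15 m/s
Time to catch: t = d₀/v_rel = 72/15 = 4.8 s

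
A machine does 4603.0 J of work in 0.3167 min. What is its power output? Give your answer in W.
P = W/t = 4603 J / 19 s = 242.2 W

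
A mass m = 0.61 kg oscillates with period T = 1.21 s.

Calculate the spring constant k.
T = 2π√(m/k) → k = m(2π/T)² = 0.61×(2π/1.21)² = 16.45 N/m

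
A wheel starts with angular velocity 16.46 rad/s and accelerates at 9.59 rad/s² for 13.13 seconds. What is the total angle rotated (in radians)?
θ = ω₀t + ½αt² = 16.46×13.13 + ½×9.59×13.13² = 1042.76 rad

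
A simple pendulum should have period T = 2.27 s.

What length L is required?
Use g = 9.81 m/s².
T = 2π√(L/g) → L = g(T/2π)² = 9.81×(2.27/2π)² = 1.28 m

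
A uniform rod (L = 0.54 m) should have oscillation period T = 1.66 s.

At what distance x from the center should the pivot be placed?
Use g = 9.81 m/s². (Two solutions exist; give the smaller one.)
T = 2π√((L²/12 + x²)/(gx)). Let c = T²g/(4π²) = 0.6847.
x² − cx + L²/12 = 0 → x = (c − √(c² − L²/3))/2 = 0.03755 m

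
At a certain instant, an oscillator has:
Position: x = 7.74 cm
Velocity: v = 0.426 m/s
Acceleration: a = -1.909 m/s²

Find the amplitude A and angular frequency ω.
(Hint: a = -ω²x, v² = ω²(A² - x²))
a = −ω²x → ω = √(|a|/x) = √(1.909/0.0774) = 4.966 rad/s
v² = ω²(A² − x²) → A = √(x² + v²/ω²) = √(0.0774² + 0.426²/4.966²) = 0.1155 m = 11.55 cm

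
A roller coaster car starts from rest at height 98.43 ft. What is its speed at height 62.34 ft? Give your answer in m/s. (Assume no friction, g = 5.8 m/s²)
mgh₁ = ½mv₂² + mgh₂ → v₂ = √(2g(h₁−h₂)) = √(2×5.8×(30−19)) = 11.3 m/s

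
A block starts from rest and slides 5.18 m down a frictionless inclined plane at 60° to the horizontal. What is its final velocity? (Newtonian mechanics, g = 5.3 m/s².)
a = g sin(θ) = 5.3 × sin(60°) = 4.59 m/s²
v = √(2ad) = √(2 × 4.59 × 5.18) = 6.9 m/s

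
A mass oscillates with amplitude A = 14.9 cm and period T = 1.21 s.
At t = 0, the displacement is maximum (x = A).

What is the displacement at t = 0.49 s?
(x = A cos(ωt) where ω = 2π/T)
ω = 2π/T = 2π/1.21 = 5.193 rad/s
x = A cos(ωt) = 14.9×cos(5.193×0.49) = -12.32 cm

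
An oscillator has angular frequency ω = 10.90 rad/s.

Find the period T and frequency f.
T = 2π/ω = 2π/10.9 = 0.5764 s; f = ω/2π = 1.735 Hz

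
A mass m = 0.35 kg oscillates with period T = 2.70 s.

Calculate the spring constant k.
T = 2π√(m/k) → k = m(2π/T)² = 0.35×(2π/2.7)² = 1.895 N/m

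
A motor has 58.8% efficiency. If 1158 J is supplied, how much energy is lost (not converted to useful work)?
W_out = η × W_in = 0.588×1158 = 680.9 J
W_lost = W_in − W_out = 1158 − 680.9 = 477.1 J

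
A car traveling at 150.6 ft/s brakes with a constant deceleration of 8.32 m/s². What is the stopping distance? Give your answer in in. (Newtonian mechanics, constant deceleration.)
d = v₀² / (2a) (with unit conversion) = 4985.0 in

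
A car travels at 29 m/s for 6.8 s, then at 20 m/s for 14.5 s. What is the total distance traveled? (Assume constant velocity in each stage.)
d₁ = v₁t₁ = 29 × 6.8 = 197.2 m
d₂ = v₂t₂ = 20 × 14.5 = 290 m
d_total = 197.2 + 290 = 487.2 m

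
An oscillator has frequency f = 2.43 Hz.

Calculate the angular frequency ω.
ω = 2πf = 2π×2.43 = 15.27 rad/s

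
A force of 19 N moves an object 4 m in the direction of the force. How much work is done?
W = Fd = 19×4 = 76.0 J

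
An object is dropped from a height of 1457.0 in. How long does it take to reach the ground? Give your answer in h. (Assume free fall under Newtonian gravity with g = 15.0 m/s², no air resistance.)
t = √(2h/g) (with unit conversion) = 0.000617 h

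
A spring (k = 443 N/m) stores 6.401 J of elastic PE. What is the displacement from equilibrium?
PE = ½kx² → x = √(2PE/k) = √(2×6.401/443) = 0.17 m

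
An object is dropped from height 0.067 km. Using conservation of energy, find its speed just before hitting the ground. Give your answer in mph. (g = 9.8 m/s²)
mgh = ½mv² → v = √(2gh) = √(2×9.8×67) = 36.24 m/s = 81.06 mph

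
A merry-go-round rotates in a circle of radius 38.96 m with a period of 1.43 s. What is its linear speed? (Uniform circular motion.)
v = 2πr/T = 2π×38.96/1.43 = 171.18 m/s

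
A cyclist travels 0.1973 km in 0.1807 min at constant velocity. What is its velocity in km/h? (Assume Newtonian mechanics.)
v = d/t (with unit conversion) = 65.51 km/h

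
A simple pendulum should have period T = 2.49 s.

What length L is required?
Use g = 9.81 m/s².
T = 2π√(L/g) → L = g(T/2π)² = 9.81×(2.49/2π)² = 1.541 m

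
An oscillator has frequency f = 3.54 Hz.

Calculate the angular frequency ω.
ω = 2πf = 2π×3.54 = 22.24 rad/s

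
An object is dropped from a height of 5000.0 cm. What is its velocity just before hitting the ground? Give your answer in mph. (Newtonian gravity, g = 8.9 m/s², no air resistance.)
v = √(2gh) (with unit conversion) = 66.73 mph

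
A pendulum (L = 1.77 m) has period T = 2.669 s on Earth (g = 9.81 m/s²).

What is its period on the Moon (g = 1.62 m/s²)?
T = 2π√(L/g), so T_moon/T_earth = √(g_earth/g_moon)
T_moon = 2π√(1.77/1.62) = 6.568 s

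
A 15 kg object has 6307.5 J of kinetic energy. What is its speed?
KE = ½mv² → v = √(2KE/m) = √(2×6307.5/15) = 29.0 m/s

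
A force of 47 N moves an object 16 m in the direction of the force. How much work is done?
W = Fd = 47×16 = 752.0 J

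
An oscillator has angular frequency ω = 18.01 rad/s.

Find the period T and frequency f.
T = 2π/ω = 2π/18.01 = 0.3489 s; f = ω/2π = 2.866 Hz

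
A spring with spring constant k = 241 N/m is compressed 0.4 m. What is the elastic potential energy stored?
PE = ½kx² = ½×241×0.4² = 19.28 J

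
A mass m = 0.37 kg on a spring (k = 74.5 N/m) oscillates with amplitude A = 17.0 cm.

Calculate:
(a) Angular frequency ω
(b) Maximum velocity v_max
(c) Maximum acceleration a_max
ω = √(k/m) = √(74.5/0.37) = 14.19 rad/s
v_max = ωA = 14.19×0.17 = 2.412 m/s
a_max = ω²A = 14.19²×0.17 = 34.23 m/s²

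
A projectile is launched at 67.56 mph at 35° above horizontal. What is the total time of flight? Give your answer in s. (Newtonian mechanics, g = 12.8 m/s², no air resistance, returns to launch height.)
T = 2v₀sin(θ)/g (with unit conversion) = 2.707 s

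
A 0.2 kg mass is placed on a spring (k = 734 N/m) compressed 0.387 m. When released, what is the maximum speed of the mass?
½kx² = ½mv² → v = x√(k/m) = 0.387×√(734/0.2) = 23.44 m/s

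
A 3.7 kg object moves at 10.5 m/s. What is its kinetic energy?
KE = ½mv² = ½×3.7×10.5² = 203.9625 J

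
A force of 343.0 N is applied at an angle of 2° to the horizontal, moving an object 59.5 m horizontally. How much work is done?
W = Fd cosθ = 343.0×59.5×cos(2°) = 20396.0 J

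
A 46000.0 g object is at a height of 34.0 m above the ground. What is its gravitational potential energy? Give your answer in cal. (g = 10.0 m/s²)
PE = mgh = 46 kg × 10.0 m/s² × 34 m = 1.564e+04 J = 3738.0 cal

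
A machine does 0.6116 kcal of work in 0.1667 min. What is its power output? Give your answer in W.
P = W/t = 2559 J / 10 s = 255.8 W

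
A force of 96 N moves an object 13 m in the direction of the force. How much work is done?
W = Fd = 96×13 = 1248.0 J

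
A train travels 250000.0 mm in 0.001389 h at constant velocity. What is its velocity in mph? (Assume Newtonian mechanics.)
v = d/t (with unit conversion) = 111.8 mph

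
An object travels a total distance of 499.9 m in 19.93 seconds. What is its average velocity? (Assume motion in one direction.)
v_avg = Δd / Δt = 499.9 / 19.93 = 25.08 m/s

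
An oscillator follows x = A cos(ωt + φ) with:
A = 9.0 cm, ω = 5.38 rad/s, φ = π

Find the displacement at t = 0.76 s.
x = A cos(ωt + φ) = 9.0×cos(5.38×0.76 + π) = 5.256 cm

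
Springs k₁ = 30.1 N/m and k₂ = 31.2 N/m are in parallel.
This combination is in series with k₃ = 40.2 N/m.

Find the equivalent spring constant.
k₁₂ = k₁ + k₂ = 61.3 N/m (parallel)
1/k_eq = 1/k₁₂ + 1/k₃ → k_eq = 24.28 N/m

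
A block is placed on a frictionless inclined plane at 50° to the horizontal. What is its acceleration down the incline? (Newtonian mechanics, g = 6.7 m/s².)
a = g sin(θ) = 6.7 × sin(50°) = 6.7 × 0.766 = 5.13 m/s²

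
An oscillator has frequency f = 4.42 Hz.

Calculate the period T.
T = 1/f = 1/4.42 = 0.2262 s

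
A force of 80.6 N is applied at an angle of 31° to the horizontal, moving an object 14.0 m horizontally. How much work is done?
W = Fd cosθ = 80.6×14.0×cos(31°) = 967.23 J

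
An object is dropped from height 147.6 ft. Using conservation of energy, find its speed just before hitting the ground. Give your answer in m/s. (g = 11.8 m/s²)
mgh = ½mv² → v = √(2gh) = √(2×11.8×44.99) = 32.58 m/s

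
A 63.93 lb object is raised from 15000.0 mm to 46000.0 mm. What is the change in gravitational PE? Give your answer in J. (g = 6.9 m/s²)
ΔPE = mg(h₂ − h₁) = 29 kg × 6.9 m/s² × (46 − 15) m = 6203 J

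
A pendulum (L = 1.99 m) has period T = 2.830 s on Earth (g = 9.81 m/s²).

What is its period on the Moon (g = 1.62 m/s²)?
T = 2π√(L/g), so T_moon/T_earth = √(g_earth/g_moon)
T_moon = 2π√(1.99/1.62) = 6.964 s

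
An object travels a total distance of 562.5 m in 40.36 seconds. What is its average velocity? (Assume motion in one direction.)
v_avg = Δd / Δt = 562.5 / 40.36 = 13.94 m/s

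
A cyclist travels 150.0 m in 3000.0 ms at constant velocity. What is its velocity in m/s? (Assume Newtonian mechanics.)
v = d/t (with unit conversion) = 50.0 m/s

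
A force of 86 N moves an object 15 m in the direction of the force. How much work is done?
W = Fd = 86×15 = 1290.0 J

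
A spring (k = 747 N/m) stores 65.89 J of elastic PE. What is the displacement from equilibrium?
PE = ½kx² → x = √(2PE/k) = √(2×65.89/747) = 0.42 m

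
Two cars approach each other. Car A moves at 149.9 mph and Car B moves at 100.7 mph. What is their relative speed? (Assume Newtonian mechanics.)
v_rel = v_A + v_B = 149.9 + 100.7 = 250.6 mph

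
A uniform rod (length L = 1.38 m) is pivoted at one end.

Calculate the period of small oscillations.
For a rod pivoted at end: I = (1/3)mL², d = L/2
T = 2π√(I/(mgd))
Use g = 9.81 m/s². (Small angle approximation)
I/m = (1/3)L² = 0.6348 m²; d = L/2 = 0.69 m
T = 2π√(I/(mgd)) = 2π√(0.6348/(9.81×0.69)) = 1.924 s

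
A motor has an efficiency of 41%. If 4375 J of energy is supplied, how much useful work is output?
W_out = η × W_in = 0.41 × 4375 = 1793.8 J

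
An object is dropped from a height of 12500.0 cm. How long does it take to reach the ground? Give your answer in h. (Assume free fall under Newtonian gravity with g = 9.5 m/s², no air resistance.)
t = √(2h/g) (with unit conversion) = 0.001425 h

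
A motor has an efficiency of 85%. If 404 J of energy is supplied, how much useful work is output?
W_out = η × W_in = 0.85 × 404 = 343.4 J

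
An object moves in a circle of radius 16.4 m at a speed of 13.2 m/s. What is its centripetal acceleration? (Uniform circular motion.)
a_c = v²/r = 13.2²/16.4 = 174.24/16.4 = 10.62 m/s²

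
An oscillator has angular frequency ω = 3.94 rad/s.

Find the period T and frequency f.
T = 2π/ω = 2π/3.94 = 1.595 s; f = ω/2π = 0.6271 Hz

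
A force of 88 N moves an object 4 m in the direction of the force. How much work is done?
W = Fd = 88×4 = 352.0 J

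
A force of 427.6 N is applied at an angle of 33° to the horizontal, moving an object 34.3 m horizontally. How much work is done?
W = Fd cosθ = 427.6×34.3×cos(33°) = 12301.0 J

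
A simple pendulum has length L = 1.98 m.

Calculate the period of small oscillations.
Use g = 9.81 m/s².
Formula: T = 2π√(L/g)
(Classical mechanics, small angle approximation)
T = 2π√(L/g) = 2π√(1.98/9.81) = 2.823 s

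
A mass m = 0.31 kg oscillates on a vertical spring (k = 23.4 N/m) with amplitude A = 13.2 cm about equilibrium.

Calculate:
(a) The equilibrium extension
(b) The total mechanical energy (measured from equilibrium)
x_eq = mg/k = 0.31×9.81/23.4 = 0.13 m = 13 cm
E = ½kA² = ½×23.4×(0.132)² = 0.2039 J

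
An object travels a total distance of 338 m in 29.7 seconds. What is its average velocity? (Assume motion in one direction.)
v_avg = Δd / Δt = 338 / 29.7 = 11.38 m/s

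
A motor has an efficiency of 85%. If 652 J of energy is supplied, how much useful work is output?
W_out = η × W_in = 0.85 × 652 = 554.2 J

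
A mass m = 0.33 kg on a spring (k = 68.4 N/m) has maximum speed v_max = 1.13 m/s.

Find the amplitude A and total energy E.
½mv²_max = ½kA² → A = v_max√(m/k) = 1.13×√(0.33/68.4) = 0.07849 m = 7.849 cm
E = ½mv²_max = ½×0.33×1.13² = 0.2107 J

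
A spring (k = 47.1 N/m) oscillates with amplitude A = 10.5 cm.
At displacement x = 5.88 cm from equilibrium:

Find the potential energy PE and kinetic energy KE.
E_total = ½kA² = ½×47.1×(0.105)² = 0.2596 J
PE = ½kx² = ½×47.1×(0.0588)² = 0.08142 J
KE = E_total − PE = 0.1782 J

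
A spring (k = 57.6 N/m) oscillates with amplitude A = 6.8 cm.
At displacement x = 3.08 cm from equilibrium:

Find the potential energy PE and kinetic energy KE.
E_total = ½kA² = ½×57.6×(0.068)² = 0.1332 J
PE = ½kx² = ½×57.6×(0.0308)² = 0.02732 J
KE = E_total − PE = 0.1059 J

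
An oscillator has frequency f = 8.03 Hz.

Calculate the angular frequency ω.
ω = 2πf = 2π×8.03 = 50.45 rad/s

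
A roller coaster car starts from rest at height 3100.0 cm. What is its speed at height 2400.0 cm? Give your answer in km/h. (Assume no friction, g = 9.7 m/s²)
mgh₁ = ½mv₂² + mgh₂ → v₂ = √(2g(h₁−h₂)) = √(2×9.7×(31−24)) = 11.65 m/s = 41.95 km/h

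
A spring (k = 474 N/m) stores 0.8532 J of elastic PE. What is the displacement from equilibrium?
PE = ½kx² → x = √(2PE/k) = √(2×0.8532/474) = 0.06 m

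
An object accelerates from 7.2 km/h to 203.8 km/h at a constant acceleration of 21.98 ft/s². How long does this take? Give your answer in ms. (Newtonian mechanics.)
t = (v - v₀)/a (with unit conversion) = 8152.0 ms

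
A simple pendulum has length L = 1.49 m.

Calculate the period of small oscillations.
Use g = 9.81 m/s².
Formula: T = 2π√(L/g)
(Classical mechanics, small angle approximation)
T = 2π√(L/g) = 2π√(1.49/9.81) = 2.449 s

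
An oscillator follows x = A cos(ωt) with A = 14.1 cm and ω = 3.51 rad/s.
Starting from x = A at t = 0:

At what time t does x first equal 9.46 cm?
cos(ωt) = x/A = 9.46/14.1 = 0.6709
ωt = arccos(0.6709) = 0.8353 rad
t = 0.8353/3.51 = 0.238 s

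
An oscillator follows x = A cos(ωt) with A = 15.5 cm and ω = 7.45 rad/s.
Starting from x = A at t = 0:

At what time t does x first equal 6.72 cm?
cos(ωt) = x/A = 6.72/15.5 = 0.4335
ωt = arccos(0.4335) = 1.122 rad
t = 1.122/7.45 = 0.1507 s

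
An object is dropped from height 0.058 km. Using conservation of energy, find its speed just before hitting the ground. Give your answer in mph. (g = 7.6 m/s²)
mgh = ½mv² → v = √(2gh) = √(2×7.6×58) = 29.69 m/s = 66.42 mph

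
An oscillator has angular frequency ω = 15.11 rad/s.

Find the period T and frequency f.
T = 2π/ω = 2π/15.11 = 0.4158 s; f = ω/2π = 2.405 Hz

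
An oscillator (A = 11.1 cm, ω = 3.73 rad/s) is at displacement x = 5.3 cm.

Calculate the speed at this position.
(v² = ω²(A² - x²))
v = ω√(A² − x²) = 3.73×√(0.111² − 0.053²) = 0.3638 m/s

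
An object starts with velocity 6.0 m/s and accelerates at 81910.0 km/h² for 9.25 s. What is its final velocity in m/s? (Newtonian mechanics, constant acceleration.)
v = v₀ + at (with unit conversion) = 64.46 m/s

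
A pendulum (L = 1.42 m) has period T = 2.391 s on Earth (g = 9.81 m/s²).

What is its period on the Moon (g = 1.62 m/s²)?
T = 2π√(L/g), so T_moon/T_earth = √(g_earth/g_moon)
T_moon = 2π√(1.42/1.62) = 5.883 s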